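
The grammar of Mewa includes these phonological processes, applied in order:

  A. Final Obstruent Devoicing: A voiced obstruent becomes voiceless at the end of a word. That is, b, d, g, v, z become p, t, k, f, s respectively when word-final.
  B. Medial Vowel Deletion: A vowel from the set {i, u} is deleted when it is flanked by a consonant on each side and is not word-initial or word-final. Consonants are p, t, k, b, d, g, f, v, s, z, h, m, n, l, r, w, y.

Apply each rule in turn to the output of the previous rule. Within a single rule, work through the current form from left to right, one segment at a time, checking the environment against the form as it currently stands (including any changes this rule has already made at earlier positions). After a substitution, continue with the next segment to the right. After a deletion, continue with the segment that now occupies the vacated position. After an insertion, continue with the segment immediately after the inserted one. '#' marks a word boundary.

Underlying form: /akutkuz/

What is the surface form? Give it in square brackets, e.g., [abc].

A Final Obstruent Devoicing: [akutkuz] → [akutkus]
B Medial Vowel Deletion: [akutkus] → [aktks]

[aktks]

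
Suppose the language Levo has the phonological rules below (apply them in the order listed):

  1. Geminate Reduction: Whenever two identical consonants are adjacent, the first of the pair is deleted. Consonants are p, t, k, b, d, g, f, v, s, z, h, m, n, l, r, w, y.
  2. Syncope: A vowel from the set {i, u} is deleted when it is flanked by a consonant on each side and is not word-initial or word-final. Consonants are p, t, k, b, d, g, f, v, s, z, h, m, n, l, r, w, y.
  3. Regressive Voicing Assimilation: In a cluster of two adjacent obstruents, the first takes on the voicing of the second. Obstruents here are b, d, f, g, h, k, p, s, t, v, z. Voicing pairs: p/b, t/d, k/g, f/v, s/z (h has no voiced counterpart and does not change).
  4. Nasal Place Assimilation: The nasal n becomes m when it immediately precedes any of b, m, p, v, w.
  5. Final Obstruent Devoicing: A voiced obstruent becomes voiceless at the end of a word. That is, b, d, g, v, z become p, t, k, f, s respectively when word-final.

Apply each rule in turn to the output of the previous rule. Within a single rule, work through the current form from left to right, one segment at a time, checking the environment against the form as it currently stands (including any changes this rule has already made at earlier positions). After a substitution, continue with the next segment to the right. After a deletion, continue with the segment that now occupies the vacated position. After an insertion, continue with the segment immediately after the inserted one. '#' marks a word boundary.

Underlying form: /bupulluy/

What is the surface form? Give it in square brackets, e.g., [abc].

[pply]

1 Geminate Reduction: [bupulluy] → [bupuluy]
2 Syncope: [bupuluy] → [bply]
3 Regressive Voicing Assimilation: [bply] → [pply]
4 Nasal Place Assimilation: no change — [pply]
5 Final Obstruent Devoicing: no change — [pply]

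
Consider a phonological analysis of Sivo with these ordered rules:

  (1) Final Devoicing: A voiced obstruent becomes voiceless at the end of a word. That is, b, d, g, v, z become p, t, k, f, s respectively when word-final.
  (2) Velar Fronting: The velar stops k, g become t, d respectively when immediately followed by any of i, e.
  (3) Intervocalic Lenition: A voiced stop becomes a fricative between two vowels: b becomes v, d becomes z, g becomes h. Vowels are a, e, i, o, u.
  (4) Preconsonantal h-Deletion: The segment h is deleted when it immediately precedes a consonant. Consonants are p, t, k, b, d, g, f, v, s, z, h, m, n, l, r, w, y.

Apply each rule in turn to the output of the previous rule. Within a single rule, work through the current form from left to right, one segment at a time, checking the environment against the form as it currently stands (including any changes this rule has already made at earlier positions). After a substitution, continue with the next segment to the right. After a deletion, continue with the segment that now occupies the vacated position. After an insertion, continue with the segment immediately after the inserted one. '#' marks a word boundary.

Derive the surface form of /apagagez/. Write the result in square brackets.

[apahazes]

(1) Final Devoicing: [apagagez] → [apagages]
(2) Velar Fronting: [apagages] → [apagades]
(3) Intervocalic Lenition: [apagades] → [apahazes]
(4) Preconsonantal h-Deletion: no change — [apahazes]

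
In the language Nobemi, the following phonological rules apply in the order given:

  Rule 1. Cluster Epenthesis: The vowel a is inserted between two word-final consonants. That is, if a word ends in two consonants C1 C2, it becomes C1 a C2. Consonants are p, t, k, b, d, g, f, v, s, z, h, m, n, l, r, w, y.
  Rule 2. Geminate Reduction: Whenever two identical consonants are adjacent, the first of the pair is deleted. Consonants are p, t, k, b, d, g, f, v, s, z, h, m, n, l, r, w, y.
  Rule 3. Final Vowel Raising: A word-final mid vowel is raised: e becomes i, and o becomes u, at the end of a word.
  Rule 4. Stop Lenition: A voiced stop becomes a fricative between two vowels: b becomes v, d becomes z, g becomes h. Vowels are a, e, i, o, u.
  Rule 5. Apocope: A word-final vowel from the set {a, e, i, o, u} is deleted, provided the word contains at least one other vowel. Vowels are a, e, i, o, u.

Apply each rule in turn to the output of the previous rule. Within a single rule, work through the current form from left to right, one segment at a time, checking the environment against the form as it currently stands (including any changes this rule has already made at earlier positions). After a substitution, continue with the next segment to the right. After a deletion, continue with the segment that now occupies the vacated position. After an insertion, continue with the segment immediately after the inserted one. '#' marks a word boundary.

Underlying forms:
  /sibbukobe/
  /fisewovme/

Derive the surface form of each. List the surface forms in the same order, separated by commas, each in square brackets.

[sivukov], [fisewovm]

/sibbukobe/:
  Rule 1 Cluster Epenthesis: no change — [sibbukobe]
  Rule 2 Geminate Reduction: [sibbukobe] → [sibukobe]
  Rule 3 Final Vowel Raising: [sibukobe] → [sibukobi]
  Rule 4 Stop Lenition: [sibukobi] → [sivukovi]
  Rule 5 Apocope: [sivukovi] → [sivukov]
/fisewovme/:
  Rule 1 Cluster Epenthesis: no change — [fisewovme]
  Rule 2 Geminate Reduction: no change — [fisewovme]
  Rule 3 Final Vowel Raising: [fisewovme] → [fisewovmi]
  Rule 4 Stop Lenition: no change — [fisewovmi]
  Rule 5 Apocope: [fisewovmi] → [fisewovm]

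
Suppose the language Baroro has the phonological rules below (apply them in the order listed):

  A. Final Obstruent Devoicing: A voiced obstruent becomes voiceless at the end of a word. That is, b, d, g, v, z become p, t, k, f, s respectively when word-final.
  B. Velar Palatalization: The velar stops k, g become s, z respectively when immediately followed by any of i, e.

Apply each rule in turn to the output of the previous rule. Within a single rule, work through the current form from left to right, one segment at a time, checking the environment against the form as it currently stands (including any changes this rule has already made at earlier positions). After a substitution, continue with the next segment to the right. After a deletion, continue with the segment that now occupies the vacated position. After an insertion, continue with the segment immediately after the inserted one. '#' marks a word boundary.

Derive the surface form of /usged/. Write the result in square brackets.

[uszet]

A Final Obstruent Devoicing: [usged] → [usget]
B Velar Palatalization: [usget] → [uszet]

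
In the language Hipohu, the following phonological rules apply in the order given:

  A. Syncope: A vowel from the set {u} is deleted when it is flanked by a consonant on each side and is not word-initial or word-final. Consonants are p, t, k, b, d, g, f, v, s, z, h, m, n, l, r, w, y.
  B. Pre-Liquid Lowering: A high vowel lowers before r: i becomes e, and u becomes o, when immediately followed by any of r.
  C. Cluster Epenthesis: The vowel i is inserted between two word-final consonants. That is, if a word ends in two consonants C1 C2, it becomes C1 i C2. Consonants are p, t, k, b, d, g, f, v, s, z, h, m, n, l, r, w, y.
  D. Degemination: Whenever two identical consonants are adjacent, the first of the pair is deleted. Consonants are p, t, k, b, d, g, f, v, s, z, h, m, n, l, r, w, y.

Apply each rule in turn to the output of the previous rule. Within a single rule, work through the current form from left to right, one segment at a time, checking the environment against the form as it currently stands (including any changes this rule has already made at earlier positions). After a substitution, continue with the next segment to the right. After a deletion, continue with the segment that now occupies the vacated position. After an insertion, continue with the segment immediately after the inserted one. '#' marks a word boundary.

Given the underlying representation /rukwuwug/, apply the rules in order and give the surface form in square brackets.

A Syncope: [rukwuwug] → [rkwwg]
B Pre-Liquid Lowering: no change — [rkwwg]
C Cluster Epenthesis: [rkwwg] → [rkwwig]
D Degemination: [rkwwig] → [rkwig]

[rkwig]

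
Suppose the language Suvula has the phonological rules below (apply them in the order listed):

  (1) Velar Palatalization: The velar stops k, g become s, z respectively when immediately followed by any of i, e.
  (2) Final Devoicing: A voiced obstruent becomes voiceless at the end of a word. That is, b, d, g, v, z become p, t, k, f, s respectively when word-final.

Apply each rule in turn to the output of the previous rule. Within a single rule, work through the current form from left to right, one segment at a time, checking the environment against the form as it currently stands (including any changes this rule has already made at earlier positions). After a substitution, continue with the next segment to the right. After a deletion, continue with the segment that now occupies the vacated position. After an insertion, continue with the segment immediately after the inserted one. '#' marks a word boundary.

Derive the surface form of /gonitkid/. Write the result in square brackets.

(1) Velar Palatalization: [gonitkid] → [gonitsid]
(2) Final Devoicing: [gonitsid] → [gonitsit]

[gonitsit]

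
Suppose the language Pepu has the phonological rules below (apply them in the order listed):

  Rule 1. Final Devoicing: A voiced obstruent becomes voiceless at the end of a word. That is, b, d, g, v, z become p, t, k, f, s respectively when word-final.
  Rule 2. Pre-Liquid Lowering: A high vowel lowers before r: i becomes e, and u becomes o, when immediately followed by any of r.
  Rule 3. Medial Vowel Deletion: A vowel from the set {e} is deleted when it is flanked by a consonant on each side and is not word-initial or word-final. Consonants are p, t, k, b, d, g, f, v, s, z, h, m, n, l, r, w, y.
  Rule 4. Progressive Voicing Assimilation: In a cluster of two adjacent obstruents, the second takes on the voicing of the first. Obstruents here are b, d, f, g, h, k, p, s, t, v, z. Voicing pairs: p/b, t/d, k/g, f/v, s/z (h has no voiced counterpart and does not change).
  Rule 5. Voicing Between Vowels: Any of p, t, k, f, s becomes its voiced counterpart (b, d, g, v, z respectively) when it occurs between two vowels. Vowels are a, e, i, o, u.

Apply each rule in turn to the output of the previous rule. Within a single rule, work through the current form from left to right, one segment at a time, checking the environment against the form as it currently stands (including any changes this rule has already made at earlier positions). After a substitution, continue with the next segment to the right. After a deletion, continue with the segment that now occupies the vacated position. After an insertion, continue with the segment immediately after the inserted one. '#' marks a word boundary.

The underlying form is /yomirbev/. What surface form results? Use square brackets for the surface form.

Rule 1 Final Devoicing: [yomirbev] → [yomirbef]
Rule 2 Pre-Liquid Lowering: [yomirbef] → [yomerbef]
Rule 3 Medial Vowel Deletion: [yomerbef] → [yomrbf]
Rule 4 Progressive Voicing Assimilation: [yomrbf] → [yomrbv]
Rule 5 Voicing Between Vowels: no change — [yomrbv]

[yomrbv]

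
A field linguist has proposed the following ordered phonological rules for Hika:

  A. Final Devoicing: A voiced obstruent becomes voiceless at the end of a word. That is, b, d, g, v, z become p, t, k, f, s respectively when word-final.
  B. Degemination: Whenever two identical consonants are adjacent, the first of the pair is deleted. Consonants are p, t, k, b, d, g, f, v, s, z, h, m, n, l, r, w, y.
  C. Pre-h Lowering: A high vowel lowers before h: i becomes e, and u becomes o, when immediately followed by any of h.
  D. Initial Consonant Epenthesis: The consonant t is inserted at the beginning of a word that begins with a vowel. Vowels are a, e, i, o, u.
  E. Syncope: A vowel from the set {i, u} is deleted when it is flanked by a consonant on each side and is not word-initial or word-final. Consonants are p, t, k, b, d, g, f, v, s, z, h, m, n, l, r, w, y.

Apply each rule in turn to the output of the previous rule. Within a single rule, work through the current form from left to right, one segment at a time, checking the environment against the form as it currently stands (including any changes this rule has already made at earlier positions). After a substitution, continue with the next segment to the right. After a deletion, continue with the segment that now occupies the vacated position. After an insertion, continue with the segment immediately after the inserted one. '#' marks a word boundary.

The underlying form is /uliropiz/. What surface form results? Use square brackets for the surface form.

[tlrops]

A Final Devoicing: [uliropiz] → [uliropis]
B Degemination: no change — [uliropis]
C Pre-h Lowering: no change — [uliropis]
D Initial Consonant Epenthesis: [uliropis] → [tuliropis]
E Syncope: [tuliropis] → [tlrops]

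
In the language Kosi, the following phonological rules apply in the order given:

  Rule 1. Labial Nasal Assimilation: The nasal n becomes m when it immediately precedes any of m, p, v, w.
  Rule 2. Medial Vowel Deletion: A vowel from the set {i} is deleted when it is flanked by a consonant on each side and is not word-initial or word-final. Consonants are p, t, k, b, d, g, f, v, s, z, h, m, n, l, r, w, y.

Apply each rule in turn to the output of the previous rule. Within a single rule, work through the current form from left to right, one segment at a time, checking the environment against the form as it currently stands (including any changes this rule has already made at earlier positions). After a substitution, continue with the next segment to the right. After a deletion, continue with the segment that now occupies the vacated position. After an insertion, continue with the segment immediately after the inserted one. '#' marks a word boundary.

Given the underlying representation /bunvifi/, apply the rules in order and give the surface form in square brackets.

[bumvfi]

Rule 1 Labial Nasal Assimilation: [bunvifi] → [bumvifi]
Rule 2 Medial Vowel Deletion: [bumvifi] → [bumvfi]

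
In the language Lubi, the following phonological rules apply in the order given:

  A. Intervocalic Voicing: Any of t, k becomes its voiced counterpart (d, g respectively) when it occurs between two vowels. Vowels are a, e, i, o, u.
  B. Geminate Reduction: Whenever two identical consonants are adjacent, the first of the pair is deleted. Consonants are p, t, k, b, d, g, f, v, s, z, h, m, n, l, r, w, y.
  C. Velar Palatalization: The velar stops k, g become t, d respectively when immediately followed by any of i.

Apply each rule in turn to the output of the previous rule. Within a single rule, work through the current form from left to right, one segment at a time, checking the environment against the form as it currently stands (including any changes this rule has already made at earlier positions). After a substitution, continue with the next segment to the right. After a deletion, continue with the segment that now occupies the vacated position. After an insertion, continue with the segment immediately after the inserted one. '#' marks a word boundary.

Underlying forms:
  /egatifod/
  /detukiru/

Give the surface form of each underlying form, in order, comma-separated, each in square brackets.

[egadifod], [dedudiru]

/egatifod/:
  A Intervocalic Voicing: [egatifod] → [egadifod]
  B Geminate Reduction: no change — [egadifod]
  C Velar Palatalization: no change — [egadifod]
/detukiru/:
  A Intervocalic Voicing: [detukiru] → [dedugiru]
  B Geminate Reduction: no change — [dedugiru]
  C Velar Palatalization: [dedugiru] → [dedudiru]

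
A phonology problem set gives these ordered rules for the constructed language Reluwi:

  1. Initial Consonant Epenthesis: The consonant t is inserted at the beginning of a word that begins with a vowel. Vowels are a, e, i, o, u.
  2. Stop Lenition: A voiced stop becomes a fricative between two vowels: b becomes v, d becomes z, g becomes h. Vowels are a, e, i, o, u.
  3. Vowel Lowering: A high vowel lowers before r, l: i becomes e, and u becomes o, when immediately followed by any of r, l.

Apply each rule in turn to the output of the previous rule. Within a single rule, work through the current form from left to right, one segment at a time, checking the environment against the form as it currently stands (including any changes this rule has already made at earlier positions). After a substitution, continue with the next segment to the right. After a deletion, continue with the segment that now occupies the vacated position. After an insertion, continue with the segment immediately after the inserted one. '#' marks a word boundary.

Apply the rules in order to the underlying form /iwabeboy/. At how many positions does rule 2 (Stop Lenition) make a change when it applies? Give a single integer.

1 Initial Consonant Epenthesis: [iwabeboy] → [tiwabeboy]
2 Stop Lenition: [tiwabeboy] → [tiwavevoy]
3 Vowel Lowering: no change — [tiwavevoy]
Rule 2 changed 2 position(s).

2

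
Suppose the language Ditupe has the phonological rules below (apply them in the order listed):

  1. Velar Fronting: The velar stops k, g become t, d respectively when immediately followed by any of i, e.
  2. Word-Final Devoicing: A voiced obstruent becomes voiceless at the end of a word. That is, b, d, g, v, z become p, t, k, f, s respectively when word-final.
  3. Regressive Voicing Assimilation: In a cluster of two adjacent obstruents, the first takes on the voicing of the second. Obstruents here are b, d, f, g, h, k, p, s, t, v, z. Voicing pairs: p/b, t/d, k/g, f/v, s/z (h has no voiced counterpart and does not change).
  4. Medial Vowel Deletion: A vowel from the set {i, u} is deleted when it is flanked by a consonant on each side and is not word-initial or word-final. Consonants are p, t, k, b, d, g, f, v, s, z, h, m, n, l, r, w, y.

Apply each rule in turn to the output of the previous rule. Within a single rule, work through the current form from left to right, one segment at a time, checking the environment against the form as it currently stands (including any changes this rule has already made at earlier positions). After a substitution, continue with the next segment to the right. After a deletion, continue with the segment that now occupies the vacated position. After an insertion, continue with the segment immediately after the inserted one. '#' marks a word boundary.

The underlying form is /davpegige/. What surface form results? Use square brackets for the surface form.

[dafpedde]

1 Velar Fronting: [davpegige] → [davpedide]
2 Word-Final Devoicing: no change — [davpedide]
3 Regressive Voicing Assimilation: [davpedide] → [dafpedide]
4 Medial Vowel Deletion: [dafpedide] → [dafpedde]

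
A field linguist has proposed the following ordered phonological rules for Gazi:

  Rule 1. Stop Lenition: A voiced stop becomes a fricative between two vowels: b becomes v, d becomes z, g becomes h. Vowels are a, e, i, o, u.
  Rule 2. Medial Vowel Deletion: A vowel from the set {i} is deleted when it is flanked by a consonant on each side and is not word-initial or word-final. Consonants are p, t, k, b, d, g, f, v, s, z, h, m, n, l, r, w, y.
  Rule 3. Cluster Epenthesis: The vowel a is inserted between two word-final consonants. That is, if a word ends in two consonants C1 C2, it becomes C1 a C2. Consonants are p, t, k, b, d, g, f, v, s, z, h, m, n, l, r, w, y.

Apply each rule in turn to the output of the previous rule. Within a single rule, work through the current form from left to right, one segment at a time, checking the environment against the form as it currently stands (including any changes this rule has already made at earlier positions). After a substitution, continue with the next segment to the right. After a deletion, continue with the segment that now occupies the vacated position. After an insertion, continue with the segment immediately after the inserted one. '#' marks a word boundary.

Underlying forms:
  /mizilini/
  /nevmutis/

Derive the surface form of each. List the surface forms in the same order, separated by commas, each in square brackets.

[mzlni], [nevmutas]

/mizilini/:
  Rule 1 Stop Lenition: no change — [mizilini]
  Rule 2 Medial Vowel Deletion: [mizilini] → [mzlni]
  Rule 3 Cluster Epenthesis: no change — [mzlni]
/nevmutis/:
  Rule 1 Stop Lenition: no change — [nevmutis]
  Rule 2 Medial Vowel Deletion: [nevmutis] → [nevmuts]
  Rule 3 Cluster Epenthesis: [nevmuts] → [nevmutas]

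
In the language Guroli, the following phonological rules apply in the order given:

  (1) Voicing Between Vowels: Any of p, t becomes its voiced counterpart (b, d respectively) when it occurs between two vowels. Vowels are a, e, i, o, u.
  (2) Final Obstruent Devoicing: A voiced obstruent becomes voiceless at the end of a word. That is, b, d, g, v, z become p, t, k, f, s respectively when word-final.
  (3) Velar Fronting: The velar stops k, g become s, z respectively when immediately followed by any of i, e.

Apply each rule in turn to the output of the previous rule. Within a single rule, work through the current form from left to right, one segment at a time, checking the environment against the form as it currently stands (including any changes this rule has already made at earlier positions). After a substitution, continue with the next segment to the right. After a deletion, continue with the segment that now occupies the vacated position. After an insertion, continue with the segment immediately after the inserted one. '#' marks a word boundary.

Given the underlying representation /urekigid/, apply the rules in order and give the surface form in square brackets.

[uresizit]

(1) Voicing Between Vowels: no change — [urekigid]
(2) Final Obstruent Devoicing: [urekigid] → [urekigit]
(3) Velar Fronting: [urekigit] → [uresizit]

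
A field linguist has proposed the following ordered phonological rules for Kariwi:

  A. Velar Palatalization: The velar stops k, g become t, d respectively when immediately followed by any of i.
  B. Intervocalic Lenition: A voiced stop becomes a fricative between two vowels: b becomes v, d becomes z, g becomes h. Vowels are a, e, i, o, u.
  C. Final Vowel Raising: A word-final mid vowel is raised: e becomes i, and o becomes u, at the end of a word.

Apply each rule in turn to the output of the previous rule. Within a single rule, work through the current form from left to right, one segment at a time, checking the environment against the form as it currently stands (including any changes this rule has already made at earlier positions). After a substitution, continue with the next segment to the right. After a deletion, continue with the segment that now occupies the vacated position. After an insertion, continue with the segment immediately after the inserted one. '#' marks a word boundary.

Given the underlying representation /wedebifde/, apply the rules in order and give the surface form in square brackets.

[wezevifdi]

A Velar Palatalization: no change — [wedebifde]
B Intervocalic Lenition: [wedebifde] → [wezevifde]
C Final Vowel Raising: [wezevifde] → [wezevifdi]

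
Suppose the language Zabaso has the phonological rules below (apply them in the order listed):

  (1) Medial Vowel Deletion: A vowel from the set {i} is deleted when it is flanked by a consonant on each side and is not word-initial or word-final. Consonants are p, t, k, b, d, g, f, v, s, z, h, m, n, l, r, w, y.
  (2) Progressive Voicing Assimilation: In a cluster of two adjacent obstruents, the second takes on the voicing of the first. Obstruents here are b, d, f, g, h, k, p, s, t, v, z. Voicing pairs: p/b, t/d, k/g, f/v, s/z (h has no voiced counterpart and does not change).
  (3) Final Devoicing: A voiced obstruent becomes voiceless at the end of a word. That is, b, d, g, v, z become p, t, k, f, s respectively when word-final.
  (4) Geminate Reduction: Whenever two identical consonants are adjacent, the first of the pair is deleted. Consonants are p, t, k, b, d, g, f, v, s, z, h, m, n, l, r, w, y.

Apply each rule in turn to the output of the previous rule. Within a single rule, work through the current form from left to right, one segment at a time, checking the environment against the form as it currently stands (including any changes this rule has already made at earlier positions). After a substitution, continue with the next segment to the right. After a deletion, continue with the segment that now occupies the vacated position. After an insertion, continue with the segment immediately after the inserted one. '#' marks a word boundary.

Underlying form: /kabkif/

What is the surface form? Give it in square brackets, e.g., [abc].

[kabgf]

(1) Medial Vowel Deletion: [kabkif] → [kabkf]
(2) Progressive Voicing Assimilation: [kabkf] → [kabgv]
(3) Final Devoicing: [kabgv] → [kabgf]
(4) Geminate Reduction: no change — [kabgf]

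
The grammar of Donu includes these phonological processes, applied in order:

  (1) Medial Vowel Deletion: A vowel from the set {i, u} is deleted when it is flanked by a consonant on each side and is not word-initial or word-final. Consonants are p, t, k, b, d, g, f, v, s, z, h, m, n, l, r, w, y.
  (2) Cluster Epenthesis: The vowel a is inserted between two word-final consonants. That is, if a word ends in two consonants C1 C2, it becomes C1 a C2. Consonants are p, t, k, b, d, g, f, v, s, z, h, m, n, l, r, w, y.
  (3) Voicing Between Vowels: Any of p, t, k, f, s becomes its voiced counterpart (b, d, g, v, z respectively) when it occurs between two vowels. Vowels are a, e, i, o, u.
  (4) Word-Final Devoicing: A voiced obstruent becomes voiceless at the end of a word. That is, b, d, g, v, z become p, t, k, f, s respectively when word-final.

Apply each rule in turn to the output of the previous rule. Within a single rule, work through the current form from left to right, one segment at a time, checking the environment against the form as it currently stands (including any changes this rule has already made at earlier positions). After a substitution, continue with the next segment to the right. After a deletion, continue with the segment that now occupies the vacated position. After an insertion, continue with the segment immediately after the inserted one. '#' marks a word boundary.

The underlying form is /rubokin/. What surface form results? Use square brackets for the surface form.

[rbogan]

(1) Medial Vowel Deletion: [rubokin] → [rbokn]
(2) Cluster Epenthesis: [rbokn] → [rbokan]
(3) Voicing Between Vowels: [rbokan] → [rbogan]
(4) Word-Final Devoicing: no change — [rbogan]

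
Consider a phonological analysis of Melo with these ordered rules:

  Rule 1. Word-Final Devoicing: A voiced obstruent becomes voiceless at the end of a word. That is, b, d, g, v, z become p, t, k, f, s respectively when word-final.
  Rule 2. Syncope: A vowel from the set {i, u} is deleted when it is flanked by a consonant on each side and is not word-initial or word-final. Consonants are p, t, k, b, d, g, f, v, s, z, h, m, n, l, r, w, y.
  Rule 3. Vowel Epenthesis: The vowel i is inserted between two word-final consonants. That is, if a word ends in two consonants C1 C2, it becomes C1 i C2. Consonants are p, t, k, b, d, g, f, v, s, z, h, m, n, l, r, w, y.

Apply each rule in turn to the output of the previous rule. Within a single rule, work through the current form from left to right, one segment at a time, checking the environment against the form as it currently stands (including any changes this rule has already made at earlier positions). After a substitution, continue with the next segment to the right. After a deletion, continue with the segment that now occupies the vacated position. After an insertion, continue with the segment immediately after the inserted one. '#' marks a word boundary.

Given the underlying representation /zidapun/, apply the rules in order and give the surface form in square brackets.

[zdapin]

Rule 1 Word-Final Devoicing: no change — [zidapun]
Rule 2 Syncope: [zidapun] → [zdapn]
Rule 3 Vowel Epenthesis: [zdapn] → [zdapin]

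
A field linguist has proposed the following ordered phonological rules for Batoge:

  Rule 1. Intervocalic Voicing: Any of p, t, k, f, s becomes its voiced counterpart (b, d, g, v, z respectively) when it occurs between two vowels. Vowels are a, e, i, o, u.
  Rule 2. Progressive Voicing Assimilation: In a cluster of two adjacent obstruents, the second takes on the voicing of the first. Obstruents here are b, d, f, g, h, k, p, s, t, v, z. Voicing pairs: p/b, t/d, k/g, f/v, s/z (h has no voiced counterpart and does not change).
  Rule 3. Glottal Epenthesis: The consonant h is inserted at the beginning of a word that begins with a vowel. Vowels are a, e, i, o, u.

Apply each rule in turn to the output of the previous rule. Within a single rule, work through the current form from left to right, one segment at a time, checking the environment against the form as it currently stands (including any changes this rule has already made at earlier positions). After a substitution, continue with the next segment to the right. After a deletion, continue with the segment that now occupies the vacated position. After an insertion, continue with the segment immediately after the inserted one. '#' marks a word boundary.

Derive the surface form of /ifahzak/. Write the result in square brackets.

[hivahsak]

Rule 1 Intervocalic Voicing: [ifahzak] → [ivahzak]
Rule 2 Progressive Voicing Assimilation: [ivahzak] → [ivahsak]
Rule 3 Glottal Epenthesis: [ivahsak] → [hivahsak]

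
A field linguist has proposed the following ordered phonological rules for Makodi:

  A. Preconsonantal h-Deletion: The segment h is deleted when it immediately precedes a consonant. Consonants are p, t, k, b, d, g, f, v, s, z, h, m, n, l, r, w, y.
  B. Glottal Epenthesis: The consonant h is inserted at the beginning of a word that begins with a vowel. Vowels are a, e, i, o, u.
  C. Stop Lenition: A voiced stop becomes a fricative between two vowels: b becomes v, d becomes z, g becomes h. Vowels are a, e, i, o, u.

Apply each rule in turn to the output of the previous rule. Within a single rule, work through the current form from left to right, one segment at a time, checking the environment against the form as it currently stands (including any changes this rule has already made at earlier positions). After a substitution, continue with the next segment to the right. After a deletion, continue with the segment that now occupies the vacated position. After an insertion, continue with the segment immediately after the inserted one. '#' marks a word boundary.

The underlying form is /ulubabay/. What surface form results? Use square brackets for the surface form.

A Preconsonantal h-Deletion: no change — [ulubabay]
B Glottal Epenthesis: [ulubabay] → [hulubabay]
C Stop Lenition: [hulubabay] → [huluvavay]

[huluvavay]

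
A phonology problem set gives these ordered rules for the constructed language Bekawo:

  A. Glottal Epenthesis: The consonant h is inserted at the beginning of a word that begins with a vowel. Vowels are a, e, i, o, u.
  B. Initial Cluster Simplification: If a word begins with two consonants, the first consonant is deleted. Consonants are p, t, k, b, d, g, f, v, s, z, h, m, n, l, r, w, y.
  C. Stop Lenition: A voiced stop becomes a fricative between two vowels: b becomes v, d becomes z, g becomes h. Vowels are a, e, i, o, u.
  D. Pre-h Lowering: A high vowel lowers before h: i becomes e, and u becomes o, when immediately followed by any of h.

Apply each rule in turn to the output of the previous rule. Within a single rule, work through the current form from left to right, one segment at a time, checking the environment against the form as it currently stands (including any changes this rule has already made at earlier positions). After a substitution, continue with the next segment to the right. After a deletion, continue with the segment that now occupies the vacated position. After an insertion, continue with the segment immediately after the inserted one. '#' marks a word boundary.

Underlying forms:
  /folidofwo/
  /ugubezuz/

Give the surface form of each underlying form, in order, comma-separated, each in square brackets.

[folizofwo], [hohuvezuz]

/folidofwo/:
  A Glottal Epenthesis: no change — [folidofwo]
  B Initial Cluster Simplification: no change — [folidofwo]
  C Stop Lenition: [folidofwo] → [folizofwo]
  D Pre-h Lowering: no change — [folizofwo]
/ugubezuz/:
  A Glottal Epenthesis: [ugubezuz] → [hugubezuz]
  B Initial Cluster Simplification: no change — [hugubezuz]
  C Stop Lenition: [hugubezuz] → [huhuvezuz]
  D Pre-h Lowering: [huhuvezuz] → [hohuvezuz]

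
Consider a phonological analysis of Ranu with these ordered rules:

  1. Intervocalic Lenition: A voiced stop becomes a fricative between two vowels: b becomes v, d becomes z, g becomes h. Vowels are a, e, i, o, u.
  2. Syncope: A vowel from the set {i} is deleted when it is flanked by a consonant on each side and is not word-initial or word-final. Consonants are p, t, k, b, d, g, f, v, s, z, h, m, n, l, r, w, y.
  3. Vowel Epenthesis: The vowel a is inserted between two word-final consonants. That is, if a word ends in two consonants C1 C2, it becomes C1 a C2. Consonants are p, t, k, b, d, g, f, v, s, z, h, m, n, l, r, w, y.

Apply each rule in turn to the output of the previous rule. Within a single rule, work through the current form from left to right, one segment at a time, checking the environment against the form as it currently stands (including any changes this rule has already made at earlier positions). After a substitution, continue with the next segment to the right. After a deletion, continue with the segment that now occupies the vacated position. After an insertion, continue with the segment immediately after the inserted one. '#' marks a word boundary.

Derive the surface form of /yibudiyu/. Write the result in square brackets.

[yvuzyu]

1 Intervocalic Lenition: [yibudiyu] → [yivuziyu]
2 Syncope: [yivuziyu] → [yvuzyu]
3 Vowel Epenthesis: no change — [yvuzyu]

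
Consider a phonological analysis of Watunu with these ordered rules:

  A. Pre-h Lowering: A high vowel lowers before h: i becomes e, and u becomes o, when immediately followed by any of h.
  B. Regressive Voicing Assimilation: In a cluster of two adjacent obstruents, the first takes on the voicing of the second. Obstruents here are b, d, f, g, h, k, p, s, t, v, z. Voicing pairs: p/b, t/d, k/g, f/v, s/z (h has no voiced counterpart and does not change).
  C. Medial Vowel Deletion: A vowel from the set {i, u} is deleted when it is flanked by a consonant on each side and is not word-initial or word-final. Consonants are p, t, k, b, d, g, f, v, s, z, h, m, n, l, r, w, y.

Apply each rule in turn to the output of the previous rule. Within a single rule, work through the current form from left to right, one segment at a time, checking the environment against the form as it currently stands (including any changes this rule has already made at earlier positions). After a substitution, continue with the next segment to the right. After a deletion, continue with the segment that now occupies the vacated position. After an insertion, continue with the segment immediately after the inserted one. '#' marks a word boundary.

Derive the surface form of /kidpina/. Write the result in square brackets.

[ktpna]

A Pre-h Lowering: no change — [kidpina]
B Regressive Voicing Assimilation: [kidpina] → [kitpina]
C Medial Vowel Deletion: [kitpina] → [ktpna]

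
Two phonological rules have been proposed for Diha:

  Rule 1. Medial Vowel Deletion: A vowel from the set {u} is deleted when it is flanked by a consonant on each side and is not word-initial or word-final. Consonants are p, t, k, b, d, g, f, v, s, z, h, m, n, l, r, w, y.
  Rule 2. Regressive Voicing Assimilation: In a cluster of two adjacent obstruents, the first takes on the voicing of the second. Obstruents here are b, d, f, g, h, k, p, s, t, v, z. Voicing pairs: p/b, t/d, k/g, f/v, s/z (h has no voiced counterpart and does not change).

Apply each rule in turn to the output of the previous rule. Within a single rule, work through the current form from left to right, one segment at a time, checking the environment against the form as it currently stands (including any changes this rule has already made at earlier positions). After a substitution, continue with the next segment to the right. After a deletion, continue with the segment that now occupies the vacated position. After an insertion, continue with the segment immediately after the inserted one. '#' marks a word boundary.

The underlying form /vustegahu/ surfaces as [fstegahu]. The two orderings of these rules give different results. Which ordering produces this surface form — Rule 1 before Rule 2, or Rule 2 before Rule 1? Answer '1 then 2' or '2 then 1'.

Order 1 then 2:
  1 Medial Vowel Deletion: [vustegahu] → [vstegahu]
  2 Regressive Voicing Assimilation: [vstegahu] → [fstegahu]
  result: [fstegahu]
Order 2 then 1:
  2 Regressive Voicing Assimilation: no change — [vustegahu]
  1 Medial Vowel Deletion: [vustegahu] → [vstegahu]
  result: [vstegahu]

1 then 2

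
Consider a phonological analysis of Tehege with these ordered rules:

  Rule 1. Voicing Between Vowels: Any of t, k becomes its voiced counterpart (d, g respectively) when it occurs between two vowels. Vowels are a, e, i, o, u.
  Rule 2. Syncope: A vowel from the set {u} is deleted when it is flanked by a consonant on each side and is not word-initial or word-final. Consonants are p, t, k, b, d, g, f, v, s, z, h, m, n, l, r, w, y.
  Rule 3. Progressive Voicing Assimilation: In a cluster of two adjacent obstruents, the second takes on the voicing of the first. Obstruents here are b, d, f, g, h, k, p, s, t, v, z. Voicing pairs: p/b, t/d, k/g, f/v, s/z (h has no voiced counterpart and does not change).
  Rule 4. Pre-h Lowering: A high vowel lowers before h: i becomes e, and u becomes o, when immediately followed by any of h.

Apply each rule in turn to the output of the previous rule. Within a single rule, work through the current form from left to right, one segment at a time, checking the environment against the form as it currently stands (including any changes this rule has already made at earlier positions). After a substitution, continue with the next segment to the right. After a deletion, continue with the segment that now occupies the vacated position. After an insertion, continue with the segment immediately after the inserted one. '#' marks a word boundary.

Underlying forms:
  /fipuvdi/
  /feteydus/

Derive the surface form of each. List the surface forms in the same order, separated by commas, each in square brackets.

/fipuvdi/:
  Rule 1 Voicing Between Vowels: no change — [fipuvdi]
  Rule 2 Syncope: [fipuvdi] → [fipvdi]
  Rule 3 Progressive Voicing Assimilation: [fipvdi] → [fipfti]
  Rule 4 Pre-h Lowering: no change — [fipfti]
/feteydus/:
  Rule 1 Voicing Between Vowels: [feteydus] → [fedeydus]
  Rule 2 Syncope: [fedeydus] → [fedeyds]
  Rule 3 Progressive Voicing Assimilation: [fedeyds] → [fedeydz]
  Rule 4 Pre-h Lowering: no change — [fedeydz]

[fipfti], [fedeydz]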